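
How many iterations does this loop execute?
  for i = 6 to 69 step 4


The loop variable i takes values starting at 6 and increments by 4 each iteration.
Sequence: i = 6, 10, 14, 18, 22, 26, 30, 34, 38, ...
The upper bound 69 is inclusive, so the count is floor((last - first) / step) + 1:
floor((69 - 6) / 4) + 1 = floor(63/4) + 1 = 15 + 1 = 16


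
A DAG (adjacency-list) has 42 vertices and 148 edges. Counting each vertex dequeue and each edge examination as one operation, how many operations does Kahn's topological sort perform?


V = 42 (vertex processing)
E = 148 (edge processing)
V + E = 42 + 148 = 190


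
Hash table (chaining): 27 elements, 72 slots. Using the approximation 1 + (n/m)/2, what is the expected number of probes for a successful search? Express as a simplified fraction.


Computing expected probes:
alpha = 27/72
= 1 + alpha/2
= 1 + 27/(2*72)
= (2*72 + 27) / (2*72)
= 171/144 = 19/16


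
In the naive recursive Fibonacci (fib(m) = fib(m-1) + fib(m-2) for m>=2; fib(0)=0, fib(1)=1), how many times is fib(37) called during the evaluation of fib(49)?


Let N(m) = number of times fib(m) is called while evaluating fib(49).
N(49) = 1 (the initial call).
N(48) = 1 (only fib(49) calls it).
For 1 <= m <= 47: fib(m) is called by fib(m+1) and fib(m+2), so
  N(m) = N(m+1) + N(m+2).
fib(0) is called only by fib(2), so N(0) = N(2).
Walk down from m=49:
  N(49)=1, N(48)=1, N(47)=2, N(46)=3, N(45)=5, N(44)=8, N(43)=13, N(42)=21, N(41)=34, N(40)=55, N(39)=89, N(38)=144, N(37)=233
N(37) = 233


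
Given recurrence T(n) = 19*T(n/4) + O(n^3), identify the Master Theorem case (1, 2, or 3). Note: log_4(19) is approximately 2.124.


Master Theorem parameters: a=19, b=4, c=3
log_b(a) = 2.124
Compare b^c with a: 4^3 = 64 > 19, so c > log_b(a).
Comparing c=3 vs log_b(a)=2.124:
3 > 2.124 => Case 3
Result: T(n) = O(n^3)
Master Theorem case = 3


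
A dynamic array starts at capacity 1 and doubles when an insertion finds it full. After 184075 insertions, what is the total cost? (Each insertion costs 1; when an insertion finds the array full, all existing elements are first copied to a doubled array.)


Insertion cost: 184075 (one per element)
Resizes occur just before inserting elements 2, 3, 5, 9, ...
Elements copied at each resize: 1 + 2 + 4 + 8 + 16 + 32 + 64 + 128 + 256 + 512 + 1024 + 2048 + 4096 + 8192 + 16384 + 32768 + 65536 + 131072
Sum of copies = 262143 (geometric series: 2^k - 1)
Total = 184075 + 262143 = 446218


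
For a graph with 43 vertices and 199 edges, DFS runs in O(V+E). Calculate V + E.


A full DFS traversal visits each vertex once and examines each edge once.
V = 43
E = 199
Sum = 43 + 199 = 242


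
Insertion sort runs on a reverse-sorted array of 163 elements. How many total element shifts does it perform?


Sum of shifts = 1 + 2 + 3 + ... + 162
= 163 * 162 / 2
= 26406 / 2
= 13203


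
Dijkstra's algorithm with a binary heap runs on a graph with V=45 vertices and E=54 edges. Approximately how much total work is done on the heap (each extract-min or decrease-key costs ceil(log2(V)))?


Dijkstra with a binary heap: each vertex is extracted once, each edge may relax once.
Each heap operation costs O(log V).
V + E = 45 + 54 = 99
ceil(log2(45)) = 6 (since 2^5 = 32 < 45 <= 64 = 2^6)
Total heap work = (V+E) * ceil(log2(V)) = 99 * 6 = 594


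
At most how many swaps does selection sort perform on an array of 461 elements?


Each of the 460 passes places one element in its final position.
Pass 1: swap minimum into position 0
Pass 2: swap minimum of remaining into position 1
...
Pass 460: last two elements, one swap
Maximum swaps = 461 - 1 = 460


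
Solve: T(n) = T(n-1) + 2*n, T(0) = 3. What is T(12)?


Expanding the recurrence:
T(12) = T(11) + 2*12
       = T(10) + 2*11 + 2*12
       ...
       = T(0) + 2*(1 + 2 + ... + 12)
       = 3 + 2 * 12*13/2
       = 3 + 2 * 78
       = 3 + 156 = 159


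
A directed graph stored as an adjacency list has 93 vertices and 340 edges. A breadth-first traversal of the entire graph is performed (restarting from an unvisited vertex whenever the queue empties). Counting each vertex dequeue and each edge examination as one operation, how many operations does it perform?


A full BFS traversal dequeues each vertex once and examines each edge once.
Vertex visits: 93
Edge visits: 340
V + E = 93 + 340 = 433


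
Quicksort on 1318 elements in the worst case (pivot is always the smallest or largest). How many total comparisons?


In the worst case, each partition step picks the worst pivot:
  Partition 1: 1317 comparisons (n-1 elements to compare)
  Partition 2: 1316 comparisons
  Partition 3: 1315 comparisons
  Partition 4: 1314 comparisons
  Partition 5: 1313 comparisons
  ...
  Last partition: 0 comparisons
Total = (n-1) + (n-2) + ... + 1 + 0 = n*(n-1)/2
= 1318*1317/2 = 867903


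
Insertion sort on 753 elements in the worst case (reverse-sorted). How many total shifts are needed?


In the worst case (reverse-sorted), each element shifts past all previous:
  Element 1: 1 shifts
  Element 2: 2 shifts
  Element 3: 3 shifts
  Element 4: 4 shifts
  Element 5: 5 shifts
  ...
  Element 752: 752 shifts
Total = 1 + 2 + ... + 752
= 753*(753-1)/2 = 283128


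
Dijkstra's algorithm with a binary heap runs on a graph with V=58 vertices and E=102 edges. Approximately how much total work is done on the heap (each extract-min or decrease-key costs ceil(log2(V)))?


Dijkstra with a binary heap: each vertex is extracted once, each edge may relax once.
Each heap operation costs O(log V).
V + E = 58 + 102 = 160
ceil(log2(58)) = 6 (since 2^5 = 32 < 58 <= 64 = 2^6)
Total heap work = (V+E) * ceil(log2(V)) = 160 * 6 = 960


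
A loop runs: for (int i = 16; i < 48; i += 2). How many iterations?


Loop starts at i = 16, increments by 2, stops when i >= 48.
Number of iterations = ceil((48 - 16) / 2)
= ceil(32 / 2)
= 16


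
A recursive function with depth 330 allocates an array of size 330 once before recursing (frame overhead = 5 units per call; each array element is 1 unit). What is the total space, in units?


Array allocation: 330 units (allocated once)
Stack frames: 330 deep * 5 per frame = 1650 units
Total = 330 + 1650 = 1980


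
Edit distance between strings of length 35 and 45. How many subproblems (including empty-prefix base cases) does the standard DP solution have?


The table includes base cases (empty prefixes).
Rows: (m+1) = 36
Columns: (n+1) = 46
Total = 36 * 46 = 1656


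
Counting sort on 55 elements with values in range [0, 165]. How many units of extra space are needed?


Output array size: 55 (to store sorted result)
Count array size: 166 (one slot per possible value, range 0 to 165)
Total extra space = 55 + 166 = 221


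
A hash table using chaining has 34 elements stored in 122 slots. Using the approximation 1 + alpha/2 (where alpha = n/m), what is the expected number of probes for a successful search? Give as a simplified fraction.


Load factor alpha = n/m = 34/122
Expected probes = 1 + alpha/2 = 1 + 34/(2*122)
= 1 + 34/244
= 244/244 + 34/244
= 278/244
Simplify: 139/122


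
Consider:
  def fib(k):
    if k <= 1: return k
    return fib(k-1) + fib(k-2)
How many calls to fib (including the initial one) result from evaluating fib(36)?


Let C(m) = total calls to evaluate fib(m). Then C(0)=C(1)=1, and
C(m) = 1 + C(m-1) + C(m-2) for m >= 2.
Build the table (each entry = 1 + previous two):
  C(0) = 1
  C(1) = 1
  C(2) = 1 + 1 + 1 = 3
  C(3) = 1 + 3 + 1 = 5
  C(4) = 1 + 5 + 3 = 9
  C(5) = 1 + 9 + 5 = 15
  C(6) = 1 + 15 + 9 = 25
  C(7) = 1 + 25 + 15 = 41
  C(8) = 1 + 41 + 25 = 67
  C(9) = 1 + 67 + 41 = 109
  C(10) = 1 + 109 + 67 = 177
  C(11) = 1 + 177 + 109 = 287
  C(12) = 1 + 287 + 177 = 465
  C(13) = 1 + 465 + 287 = 753
  C(14) = 1 + 753 + 465 = 1219
  C(15) = 1 + 1219 + 753 = 1973
  C(16) = 1 + 1973 + 1219 = 3193
  C(17) = 1 + 3193 + 1973 = 5167
  C(18) = 1 + 5167 + 3193 = 8361
  C(19) = 1 + 8361 + 5167 = 13529
  C(20) = 1 + 13529 + 8361 = 21891
  C(21) = 1 + 21891 + 13529 = 35421
  C(22) = 1 + 35421 + 21891 = 57313
  C(23) = 1 + 57313 + 35421 = 92735
  C(24) = 1 + 92735 + 57313 = 150049
  C(25) = 1 + 150049 + 92735 = 242785
  C(26) = 1 + 242785 + 150049 = 392835
  C(27) = 1 + 392835 + 242785 = 635621
  C(28) = 1 + 635621 + 392835 = 1028457
  C(29) = 1 + 1028457 + 635621 = 1664079
  C(30) = 1 + 1664079 + 1028457 = 2692537
  C(31) = 1 + 2692537 + 1664079 = 4356617
  C(32) = 1 + 4356617 + 2692537 = 7049155
  C(33) = 1 + 7049155 + 4356617 = 11405773
  C(34) = 1 + 11405773 + 7049155 = 18454929
  C(35) = 1 + 18454929 + 11405773 = 29860703
  C(36) = 1 + 29860703 + 18454929 = 48315633
Total calls for fib(36) = 48315633


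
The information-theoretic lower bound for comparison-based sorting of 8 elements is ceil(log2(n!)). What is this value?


A binary decision tree of height h has at most 2^h leaves and needs at least n! of them, so h >= ceil(log2(n!)).
Compute 8! as a running product:
  x2 = 2, x3 = 6, x4 = 24, x5 = 120
  x6 = 720, x7 = 5040, x8 = 40320
8! = 40320
Bracket between powers of 2:
  2^15 = 32768 < 40320 <= 65536 = 2^16
So ceil(log2(8!)) = 16


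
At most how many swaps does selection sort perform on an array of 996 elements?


Each of the 995 passes places one element in its final position.
Pass 1: swap minimum into position 0
Pass 2: swap minimum of remaining into position 1
...
Pass 995: last two elements, one swap
Maximum swaps = 996 - 1 = 995


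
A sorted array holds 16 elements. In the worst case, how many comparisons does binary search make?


Halving sequence: 16 -> 8 -> 4 -> 2 -> 1
Number of halvings = 4
Max comparisons = 4 + 1 = 5


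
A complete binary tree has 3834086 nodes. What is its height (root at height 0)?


In a complete binary tree, level k holds nodes 2^k .. 2^(k+1)-1 (1-indexed).
Height = floor(log2(n)) = floor(log2(3834086)) = 21
Check: 2^21 = 2097152 <= 3834086 < 4194304 = 2^22


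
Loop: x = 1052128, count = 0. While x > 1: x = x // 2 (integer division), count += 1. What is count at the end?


The variable x halves each step:
x = 1052128 -> 526064 -> 263032 -> 131516 -> 65758 -> 32879 -> 16439 -> 8219 -> 4109 -> 2054 -> 1027 -> 513 -> 256 -> 128 -> 64 -> 32 -> 16 -> 8 -> 4 -> 2 -> 1
Number of halvings = floor(log2(1052128)) = 20


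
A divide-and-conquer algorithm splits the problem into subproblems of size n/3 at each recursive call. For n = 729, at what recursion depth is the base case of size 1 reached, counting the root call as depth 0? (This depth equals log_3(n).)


At each depth, the problem size is divided by 3:
  Depth 0: problem size = 729
  Depth 1: problem size = 243
  Depth 2: problem size = 81
  Depth 3: problem size = 27
  Depth 4: problem size = 9
  Depth 5: problem size = 3
  Depth 6: problem size = 1 (base case)
The base case is reached at depth log_3(729) = 6 (the tree has 7 levels counting depth 0, but the depth asked for is 6).
Recursion depth = 6


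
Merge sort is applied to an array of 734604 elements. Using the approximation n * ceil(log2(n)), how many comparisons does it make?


Merge sort divides the array into halves recursively.
Number of levels = ceil(log2(734604)) = 20
At each level, approximately n = 734604 comparisons are needed for merging.
Total comparisons ~ n * ceil(log2(n)) = 734604 * 20 = 14692080


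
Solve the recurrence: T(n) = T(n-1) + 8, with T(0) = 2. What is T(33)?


Unrolling the recurrence:
T(33) = T(32) + 8
       = T(31) + 8 + 8
       = T(30) + 8*3
       ...
       = T(0) + 8*33
       = 2 + 264 = 266


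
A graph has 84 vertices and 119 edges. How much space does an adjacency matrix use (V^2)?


Adjacency matrix: V x V grid of entries
Space = V^2 = 84^2 = 84 * 84 = 7056


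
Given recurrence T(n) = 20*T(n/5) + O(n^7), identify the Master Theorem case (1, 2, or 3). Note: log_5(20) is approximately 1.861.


Master Theorem parameters: a=20, b=5, c=7
log_b(a) = 1.861
Compare b^c with a: 5^7 = 78125 > 20, so c > log_b(a).
Comparing c=7 vs log_b(a)=1.861:
7 > 1.861 => Case 3
Result: T(n) = O(n^7)
Master Theorem case = 3


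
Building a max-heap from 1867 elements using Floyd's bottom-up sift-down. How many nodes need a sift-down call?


In a heap of 1867 elements (0-indexed array):
  Last element index: 1866
  Parent of last element: floor((1866 - 1) / 2) = 932
  Internal nodes: indices 0 to 932
  Count = floor(1867/2) = 933


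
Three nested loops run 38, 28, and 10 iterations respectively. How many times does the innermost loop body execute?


Loop 1 (outermost): 38 iterations
Loop 2 (middle): 28 iterations per outer
Loop 3 (innermost): 10 iterations per middle
Total = 38 * 28 * 10 = 10640


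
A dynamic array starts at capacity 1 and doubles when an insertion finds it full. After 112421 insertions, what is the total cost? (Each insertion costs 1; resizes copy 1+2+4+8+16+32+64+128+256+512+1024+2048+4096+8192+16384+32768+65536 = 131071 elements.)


Insertion cost: 112421 (one per element)
Resizes occur just before inserting elements 2, 3, 5, 9, ...
Elements copied at each resize: 1 + 2 + 4 + 8 + 16 + 32 + 64 + 128 + 256 + 512 + 1024 + 2048 + 4096 + 8192 + 16384 + 32768 + 65536
Sum of copies = 131071 (geometric series: 2^k - 1)
Total = 112421 + 131071 = 243492


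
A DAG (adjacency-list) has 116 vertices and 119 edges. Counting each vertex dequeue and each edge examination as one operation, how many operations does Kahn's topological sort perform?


V = 116 (vertex processing)
E = 119 (edge processing)
V + E = 116 + 119 = 235


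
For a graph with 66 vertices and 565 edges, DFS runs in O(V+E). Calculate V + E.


A full DFS traversal visits each vertex once and examines each edge once.
V = 66
E = 565
Sum = 66 + 565 = 631


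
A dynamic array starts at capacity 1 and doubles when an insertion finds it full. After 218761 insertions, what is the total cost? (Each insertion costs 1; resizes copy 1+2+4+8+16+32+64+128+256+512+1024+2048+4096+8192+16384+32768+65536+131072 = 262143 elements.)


Insertion cost: 218761 (one per element)
Resizes occur just before inserting elements 2, 3, 5, 9, ...
Elements copied at each resize: 1 + 2 + 4 + 8 + 16 + 32 + 64 + 128 + 256 + 512 + 1024 + 2048 + 4096 + 8192 + 16384 + 32768 + 65536 + 131072
Sum of copies = 262143 (geometric series: 2^k - 1)
Total = 218761 + 262143 = 480904


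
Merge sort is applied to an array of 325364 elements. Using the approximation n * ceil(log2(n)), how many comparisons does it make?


Merge sort divides the array into halves recursively.
Number of levels = ceil(log2(325364)) = 19
At each level, approximately n = 325364 comparisons are needed for merging.
Total comparisons ~ n * ceil(log2(n)) = 325364 * 19 = 6181916


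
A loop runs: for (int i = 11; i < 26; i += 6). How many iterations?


Loop starts at i = 11, increments by 6, stops when i >= 26.
Number of iterations = ceil((26 - 11) / 6)
= ceil(15 / 6)
= 3


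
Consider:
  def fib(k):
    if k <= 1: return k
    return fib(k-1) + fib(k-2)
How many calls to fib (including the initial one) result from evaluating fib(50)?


Let C(m) = total calls to evaluate fib(m). Then C(0)=C(1)=1, and
C(m) = 1 + C(m-1) + C(m-2) for m >= 2.
Build the table (each entry = 1 + previous two):
  C(0) = 1
  C(1) = 1
  C(2) = 1 + 1 + 1 = 3
  C(3) = 1 + 3 + 1 = 5
  C(4) = 1 + 5 + 3 = 9
  C(5) = 1 + 9 + 5 = 15
  C(6) = 1 + 15 + 9 = 25
  C(7) = 1 + 25 + 15 = 41
  C(8) = 1 + 41 + 25 = 67
  C(9) = 1 + 67 + 41 = 109
  C(10) = 1 + 109 + 67 = 177
  C(11) = 1 + 177 + 109 = 287
  C(12) = 1 + 287 + 177 = 465
  C(13) = 1 + 465 + 287 = 753
  C(14) = 1 + 753 + 465 = 1219
  C(15) = 1 + 1219 + 753 = 1973
  C(16) = 1 + 1973 + 1219 = 3193
  C(17) = 1 + 3193 + 1973 = 5167
  C(18) = 1 + 5167 + 3193 = 8361
  C(19) = 1 + 8361 + 5167 = 13529
  C(20) = 1 + 13529 + 8361 = 21891
  C(21) = 1 + 21891 + 13529 = 35421
  C(22) = 1 + 35421 + 21891 = 57313
  C(23) = 1 + 57313 + 35421 = 92735
  C(24) = 1 + 92735 + 57313 = 150049
  C(25) = 1 + 150049 + 92735 = 242785
  C(26) = 1 + 242785 + 150049 = 392835
  C(27) = 1 + 392835 + 242785 = 635621
  C(28) = 1 + 635621 + 392835 = 1028457
  C(29) = 1 + 1028457 + 635621 = 1664079
  C(30) = 1 + 1664079 + 1028457 = 2692537
  C(31) = 1 + 2692537 + 1664079 = 4356617
  C(32) = 1 + 4356617 + 2692537 = 7049155
  C(33) = 1 + 7049155 + 4356617 = 11405773
  C(34) = 1 + 11405773 + 7049155 = 18454929
  C(35) = 1 + 18454929 + 11405773 = 29860703
  C(36) = 1 + 29860703 + 18454929 = 48315633
  C(37) = 1 + 48315633 + 29860703 = 78176337
  C(38) = 1 + 78176337 + 48315633 = 126491971
  C(39) = 1 + 126491971 + 78176337 = 204668309
  C(40) = 1 + 204668309 + 126491971 = 331160281
  C(41) = 1 + 331160281 + 204668309 = 535828591
  C(42) = 1 + 535828591 + 331160281 = 866988873
  C(43) = 1 + 866988873 + 535828591 = 1402817465
  C(44) = 1 + 1402817465 + 866988873 = 2269806339
  C(45) = 1 + 2269806339 + 1402817465 = 3672623805
  C(46) = 1 + 3672623805 + 2269806339 = 5942430145
  C(47) = 1 + 5942430145 + 3672623805 = 9615053951
  C(48) = 1 + 9615053951 + 5942430145 = 15557484097
  C(49) = 1 + 15557484097 + 9615053951 = 25172538049
  C(50) = 1 + 25172538049 + 15557484097 = 40730022147
Total calls for fib(50) = 40730022147


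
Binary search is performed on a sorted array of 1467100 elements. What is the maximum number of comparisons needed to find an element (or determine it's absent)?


Binary search halves the search space each comparison:
  Step 1: search space = 1467100 -> 733550
  Step 2: search space = 733550 -> 366775
  Step 3: search space = 366775 -> 183387
  Step 4: search space = 183387 -> 91693
  Step 5: search space = 91693 -> 45846
  Step 6: search space = 45846 -> 22923
  Step 7: search space = 22923 -> 11461
  Step 8: search space = 11461 -> 5730
  Step 9: search space = 5730 -> 2865
  Step 10: search space = 2865 -> 1432
  Step 11: search space = 1432 -> 716
  Step 12: search space = 716 -> 358
  Step 13: search space = 358 -> 179
  Step 14: search space = 179 -> 89
  Step 15: search space = 89 -> 44
  Step 16: search space = 44 -> 22
  Step 17: search space = 22 -> 11
  Step 18: search space = 11 -> 5
  Step 19: search space = 5 -> 2
  Step 20: search space = 2 -> 1
  Step 21: search space = 1 (final check)
Maximum comparisons = floor(log2(1467100)) + 1 = 20 + 1 = 21


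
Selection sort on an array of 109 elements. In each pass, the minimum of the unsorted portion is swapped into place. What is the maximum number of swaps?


Selection sort performs one swap per pass:
  Pass 1: find min in positions 0 to 108, swap with position 0
  Pass 2: find min in positions 1 to 108, swap with position 1
  Pass 3: find min in positions 2 to 108, swap with position 2
  Pass 4: find min in positions 3 to 108, swap with position 3
  Pass 5: find min in positions 4 to 108, swap with position 4
  ... (103 more passes)
Total passes (and swaps) = n - 1 = 109 - 1 = 108


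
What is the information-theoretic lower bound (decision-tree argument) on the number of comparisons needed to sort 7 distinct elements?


A binary decision tree of height h has at most 2^h leaves and needs at least n! of them, so h >= ceil(log2(n!)).
Compute 7! as a running product:
  x2 = 2, x3 = 6, x4 = 24, x5 = 120
  x6 = 720, x7 = 5040
7! = 5040
Bracket between powers of 2:
  2^12 = 4096 < 5040 <= 8192 = 2^13
So ceil(log2(7!)) = 13


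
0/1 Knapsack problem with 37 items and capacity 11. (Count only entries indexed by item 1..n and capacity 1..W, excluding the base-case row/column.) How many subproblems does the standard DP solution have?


The DP table is indexed by (item, capacity).
Rows: 37 items
Columns: 11 capacity values (1 to W)
Total subproblems = 37 * 11 = 407


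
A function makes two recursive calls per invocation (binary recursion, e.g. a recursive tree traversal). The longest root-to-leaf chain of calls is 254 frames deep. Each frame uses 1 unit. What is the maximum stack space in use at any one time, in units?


Binary recursion: the two calls run one after the other, so only one root-to-leaf chain of frames is on the stack at a time.
Maximum depth (longest chain) = 254 frames
Each frame = 1 unit
Max stack space = 254 * 1 = 254


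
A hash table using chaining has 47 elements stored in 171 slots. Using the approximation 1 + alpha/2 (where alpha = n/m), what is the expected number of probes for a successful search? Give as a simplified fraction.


Load factor alpha = n/m = 47/171
Expected probes = 1 + alpha/2 = 1 + 47/(2*171)
= 1 + 47/342
= 342/342 + 47/342
= 389/342


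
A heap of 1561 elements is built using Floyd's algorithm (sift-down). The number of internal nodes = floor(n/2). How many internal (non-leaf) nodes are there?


Leaf nodes occupy roughly half the array.
Sift-down is called for each internal node, starting from the last one.
Internal nodes = floor(n/2) = floor(1561/2) = 780


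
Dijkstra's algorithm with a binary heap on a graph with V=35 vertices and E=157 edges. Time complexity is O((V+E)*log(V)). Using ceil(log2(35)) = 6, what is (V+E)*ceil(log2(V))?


Dijkstra with a binary heap: each vertex is extracted once, each edge may relax once.
Each heap operation costs O(log V).
V + E = 35 + 157 = 192
ceil(log2(35)) = 6 (since 2^5 = 32 < 35 <= 64 = 2^6)
Total heap work = (V+E) * ceil(log2(V)) = 192 * 6 = 1152


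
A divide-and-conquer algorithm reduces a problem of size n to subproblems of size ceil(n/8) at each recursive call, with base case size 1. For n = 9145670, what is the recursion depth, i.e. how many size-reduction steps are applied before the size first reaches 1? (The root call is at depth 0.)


Each step divides the size by 8 (rounding up); after k steps the size is ceil(n/8^k), which equals 1 exactly when 8^k >= n.
So the depth is the smallest k with 8^k >= 9145670, i.e. ceil(log_8(9145670)).
8^7 = 2097152 < 9145670 <= 16777216 = 8^8
Recursion depth = 8


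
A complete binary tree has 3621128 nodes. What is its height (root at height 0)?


In a complete binary tree, level k holds nodes 2^k .. 2^(k+1)-1 (1-indexed).
Height = floor(log2(n)) = floor(log2(3621128)) = 21
Check: 2^21 = 2097152 <= 3621128 < 4194304 = 2^22


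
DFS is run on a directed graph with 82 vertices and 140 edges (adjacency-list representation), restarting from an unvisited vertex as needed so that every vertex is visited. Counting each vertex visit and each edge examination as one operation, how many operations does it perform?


A full DFS traversal processes each vertex exactly once (push/pop on stack).
Each directed edge is examined once.
V = 82, E = 140
V + E = 222


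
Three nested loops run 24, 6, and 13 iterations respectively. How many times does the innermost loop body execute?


Loop 1 (outermost): 24 iterations
Loop 2 (middle): 6 iterations per outer
Loop 3 (innermost): 13 iterations per middle
Total = 24 * 6 * 13 = 1872


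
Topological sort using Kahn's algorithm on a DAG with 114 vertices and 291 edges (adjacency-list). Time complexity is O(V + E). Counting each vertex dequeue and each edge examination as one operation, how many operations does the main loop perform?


Kahn's algorithm:
  1. Compute in-degrees: O(V + E)
  2. Process queue: each vertex dequeued once (O(V))
     each edge examined once (O(E))
Total = V + E = 114 + 291 = 405


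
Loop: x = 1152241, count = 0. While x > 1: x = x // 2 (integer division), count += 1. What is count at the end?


The variable x halves each step:
x = 1152241 -> 576120 -> 288060 -> 144030 -> 72015 -> 36007 -> 18003 -> 9001 -> 4500 -> 2250 -> 1125 -> 562 -> 281 -> 140 -> 70 -> 35 -> 17 -> 8 -> 4 -> 2 -> 1
Number of halvings = floor(log2(1152241)) = 20


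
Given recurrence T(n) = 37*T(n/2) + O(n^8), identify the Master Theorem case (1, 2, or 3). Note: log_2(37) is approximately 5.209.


Master Theorem parameters: a=37, b=2, c=8
log_b(a) = 5.209
Compare b^c with a: 2^8 = 256 > 37, so c > log_b(a).
Comparing c=8 vs log_b(a)=5.209:
8 > 5.209 => Case 3
Result: T(n) = O(n^8)
Master Theorem case = 3


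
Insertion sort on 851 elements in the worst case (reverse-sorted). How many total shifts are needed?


In the worst case (reverse-sorted), each element shifts past all previous:
  Element 1: 1 shifts
  Element 2: 2 shifts
  Element 3: 3 shifts
  Element 4: 4 shifts
  Element 5: 5 shifts
  ...
  Element 850: 850 shifts
Total = 1 + 2 + ... + 850
= 851*(851-1)/2 = 361675


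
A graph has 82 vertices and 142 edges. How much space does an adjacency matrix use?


Adjacency matrix: V x V grid of entries
Space = V^2 = 82^2 = 82 * 82 = 6724


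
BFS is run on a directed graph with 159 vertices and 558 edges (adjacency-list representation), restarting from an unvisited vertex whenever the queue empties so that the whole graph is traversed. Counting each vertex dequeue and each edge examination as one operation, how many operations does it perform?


A full BFS traversal dequeues each vertex exactly once and examines each directed edge exactly once.
V = 159 (vertex processing cost)
E = 558 (edge examination cost)
Total operations proportional to V + E = 159 + 558 = 717


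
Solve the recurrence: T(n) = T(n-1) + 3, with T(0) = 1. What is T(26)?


Unrolling the recurrence:
T(26) = T(25) + 3
       = T(24) + 3 + 3
       = T(23) + 3*3
       ...
       = T(0) + 3*26
       = 1 + 78 = 79


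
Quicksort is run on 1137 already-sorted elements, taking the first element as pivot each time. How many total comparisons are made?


Sum of comparisons per partition:
1136 + 1135 + ... + 1 + 0
= 1137 * (1137 - 1) / 2
= 1137 * 1136 / 2
= 645816


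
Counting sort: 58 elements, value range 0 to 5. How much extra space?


n = 58 (output array)
k = 6 (count array for 6 distinct values)
Extra space = 58 + 6 = 64


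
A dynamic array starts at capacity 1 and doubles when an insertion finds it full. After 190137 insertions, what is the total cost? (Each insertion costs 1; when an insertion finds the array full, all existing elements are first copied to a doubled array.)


Insertion cost: 190137 (one per element)
Resizes occur just before inserting elements 2, 3, 5, 9, ...
Elements copied at each resize: 1 + 2 + 4 + 8 + 16 + 32 + 64 + 128 + 256 + 512 + 1024 + 2048 + 4096 + 8192 + 16384 + 32768 + 65536 + 131072
Sum of copies = 262143 (geometric series: 2^k - 1)
Total = 190137 + 262143 = 452280


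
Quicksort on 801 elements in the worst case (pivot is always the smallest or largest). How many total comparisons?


In the worst case, each partition step picks the worst pivot:
  Partition 1: 800 comparisons (n-1 elements to compare)
  Partition 2: 799 comparisons
  Partition 3: 798 comparisons
  Partition 4: 797 comparisons
  Partition 5: 796 comparisons
  ...
  Last partition: 0 comparisons
Total = (n-1) + (n-2) + ... + 1 + 0 = n*(n-1)/2
= 801*800/2 = 320400


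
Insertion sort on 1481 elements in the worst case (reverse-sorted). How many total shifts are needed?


In the worst case (reverse-sorted), each element shifts past all previous:
  Element 1: 1 shifts
  Element 2: 2 shifts
  Element 3: 3 shifts
  Element 4: 4 shifts
  Element 5: 5 shifts
  ...
  Element 1480: 1480 shifts
Total = 1 + 2 + ... + 1480
= 1481*(1481-1)/2 = 1095940


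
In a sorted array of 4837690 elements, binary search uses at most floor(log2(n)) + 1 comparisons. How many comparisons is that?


Halving sequence: 4837690 -> 2418845 -> 1209422 -> 604711 -> 302355 -> 151177 -> 75588 -> 37794 -> 18897 -> 9448 -> 4724 -> 2362 -> 1181 -> 590 -> 295 -> 147 -> 73 -> 36 -> 18 -> 9 -> 4 -> 2 -> 1
Number of halvings = 22
Max comparisons = 22 + 1 = 23


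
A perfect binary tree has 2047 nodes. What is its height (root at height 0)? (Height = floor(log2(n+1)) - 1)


For a perfect binary tree of height h: n = 2^(h+1) - 1, so h = log2(n+1) - 1.
  n + 1 = 2048 = 2^11
  log2(2048) = 11
  height = 11 - 1 = 10


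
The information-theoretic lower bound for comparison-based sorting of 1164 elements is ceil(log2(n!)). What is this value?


A binary decision tree of height h has at most 2^h leaves and needs at least n! of them, so h >= ceil(log2(n!)).
1164! is far too large to multiply out, so use Stirling's series:
  ln(n!) ~ n ln n - n + (1/2) ln(2 pi n) + 1/(12n)  (error below 1/(360 n^3), negligible here)
  ln(1164) = 7.0596176
  n ln n = 1164 * 7.0596176 = 8217.3949
  (1/2) ln(2 pi * 1164) = (1/2) ln(7313.6277) = 4.4487
  1/(12*1164) = 0.0001
  ln(1164!) ~ 8217.3949 - 1164 + 4.4487 + 0.0001 = 7057.8437
Convert to base 2: log2(1164!) = 7057.8437 / ln 2 = 7057.8437 / 0.69314718 = 10182.3161
ceil(10182.3161) = 10183


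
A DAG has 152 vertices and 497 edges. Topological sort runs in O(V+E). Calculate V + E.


V = 152 (vertex processing)
E = 497 (edge processing)
V + E = 152 + 497 = 649


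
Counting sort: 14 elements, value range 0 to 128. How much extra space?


n = 14 (output array)
k = 129 (count array for 129 distinct values)
Extra space = 14 + 129 = 143


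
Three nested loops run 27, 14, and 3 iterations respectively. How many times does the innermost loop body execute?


Loop 1 (outermost): 27 iterations
Loop 2 (middle): 14 iterations per outer
Loop 3 (innermost): 3 iterations per middle
Total = 27 * 14 * 3 = 1134


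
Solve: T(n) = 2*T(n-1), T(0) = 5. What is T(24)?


Unrolling:
T(24) = 2*T(23) = 2^2*T(22) = ... = 2^24*T(0)
= 2^24 * 5
= 16777216 * 5 = 83886080


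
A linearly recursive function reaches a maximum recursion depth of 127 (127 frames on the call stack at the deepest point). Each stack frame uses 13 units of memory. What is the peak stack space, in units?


Maximum recursion depth = 127 frames
Memory per frame = 13 units
Total stack space = depth * frame_size
= 127 * 13 = 1651


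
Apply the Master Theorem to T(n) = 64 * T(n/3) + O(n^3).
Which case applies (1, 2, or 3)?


The Master Theorem: T(n) = a*T(n/b) + O(n^c)
  a = 64, b = 3, c = 3
log_b(a) = log_3(64) ~ 3.786
Compare b^c with a: 3^3 = 27 < 64, so c < log_b(a).
Since c < log_b(a), Case 1 applies.
T(n) = O(n^(log_3 64)) ~ O(n^3.786)
Master Theorem case = 1


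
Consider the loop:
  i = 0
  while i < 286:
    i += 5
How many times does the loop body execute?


Starting at i = 0, each iteration adds 5.
Iterations until i >= 286:
  Iteration 1: i = 0 -> i = 5
  Iteration 2: i = 5 -> i = 10
  Iteration 3: i = 10 -> i = 15
  Iteration 4: i = 15 -> i = 20
  Iteration 5: i = 20 -> i = 25
  Iteration 6: i = 25 -> i = 30
  Iteration 7: i = 30 -> i = 35
  Iteration 8: i = 35 -> i = 40
  ... continuing ...
Total iterations = ceil(286/5) = 58


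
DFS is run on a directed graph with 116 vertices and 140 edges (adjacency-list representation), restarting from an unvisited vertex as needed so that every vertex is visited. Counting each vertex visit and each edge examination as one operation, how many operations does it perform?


A full DFS traversal processes each vertex exactly once (push/pop on stack).
Each directed edge is examined once.
V = 116, E = 140
V + E = 256


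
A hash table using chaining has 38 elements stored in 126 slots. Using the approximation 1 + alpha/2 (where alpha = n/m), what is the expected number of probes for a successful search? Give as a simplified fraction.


Load factor alpha = n/m = 38/126
Expected probes = 1 + alpha/2 = 1 + 38/(2*126)
= 1 + 38/252
= 252/252 + 38/252
= 290/252
Simplify: 145/126


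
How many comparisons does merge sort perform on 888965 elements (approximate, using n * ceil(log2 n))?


Recursion depth: ceil(log2(888965)) = 20
Each recursion level merges n = 888965 elements
Total = 888965 * 20 = 17779300


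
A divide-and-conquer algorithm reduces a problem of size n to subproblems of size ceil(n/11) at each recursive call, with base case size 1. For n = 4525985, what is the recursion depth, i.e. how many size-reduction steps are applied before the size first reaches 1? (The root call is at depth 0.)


Each step divides the size by 11 (rounding up); after k steps the size is ceil(n/11^k), which equals 1 exactly when 11^k >= n.
So the depth is the smallest k with 11^k >= 4525985, i.e. ceil(log_11(4525985)).
11^6 = 1771561 < 4525985 <= 19487171 = 11^7
Recursion depth = 7


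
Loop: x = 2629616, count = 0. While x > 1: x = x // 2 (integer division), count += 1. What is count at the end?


The variable x halves each step:
x = 2629616 -> 1314808 -> 657404 -> 328702 -> 164351 -> 82175 -> 41087 -> 20543 -> 10271 -> 5135 -> 2567 -> 1283 -> 641 -> 320 -> 160 -> 80 -> 40 -> 20 -> 10 -> 5 -> 2 -> 1
Number of halvings = floor(log2(2629616)) = 21


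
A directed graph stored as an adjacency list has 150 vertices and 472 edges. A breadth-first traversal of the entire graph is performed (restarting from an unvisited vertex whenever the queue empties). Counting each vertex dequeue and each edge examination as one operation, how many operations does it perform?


A full BFS traversal dequeues each vertex once and examines each edge once.
Vertex visits: 150
Edge visits: 472
V + E = 150 + 472 = 622


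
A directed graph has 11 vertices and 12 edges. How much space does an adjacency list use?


Adjacency list: one list head per vertex + one entry per edge
Vertex heads: 11
Edge entries: 12
Total = 11 + 12 = 23


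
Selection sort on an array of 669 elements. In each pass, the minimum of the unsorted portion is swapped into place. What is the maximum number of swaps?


Selection sort performs one swap per pass:
  Pass 1: find min in positions 0 to 668, swap with position 0
  Pass 2: find min in positions 1 to 668, swap with position 1
  Pass 3: find min in positions 2 to 668, swap with position 2
  Pass 4: find min in positions 3 to 668, swap with position 3
  Pass 5: find min in positions 4 to 668, swap with position 4
  ... (663 more passes)
Total passes (and swaps) = n - 1 = 669 - 1 = 668


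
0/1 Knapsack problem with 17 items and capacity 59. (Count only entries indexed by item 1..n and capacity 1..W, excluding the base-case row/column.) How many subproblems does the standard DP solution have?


The DP table is indexed by (item, capacity).
Rows: 17 items
Columns: 59 capacity values (1 to W)
Total subproblems = 17 * 59 = 1003


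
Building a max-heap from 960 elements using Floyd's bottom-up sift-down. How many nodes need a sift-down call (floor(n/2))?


In a heap of 960 elements (0-indexed array):
  Last element index: 959
  Parent of last element: floor((959 - 1) / 2) = 479
  Internal nodes: indices 0 to 479
  Count = floor(960/2) = 480


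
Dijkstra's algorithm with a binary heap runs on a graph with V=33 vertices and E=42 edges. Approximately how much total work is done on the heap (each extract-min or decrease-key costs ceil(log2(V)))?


Dijkstra with a binary heap: each vertex is extracted once, each edge may relax once.
Each heap operation costs O(log V).
V + E = 33 + 42 = 75
ceil(log2(33)) = 6 (since 2^5 = 32 < 33 <= 64 = 2^6)
Total heap work = (V+E) * ceil(log2(V)) = 75 * 6 = 450


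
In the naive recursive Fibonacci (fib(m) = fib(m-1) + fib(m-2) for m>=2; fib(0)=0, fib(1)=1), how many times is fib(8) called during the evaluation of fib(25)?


Let N(m) = number of times fib(m) is called while evaluating fib(25).
N(25) = 1 (the initial call).
N(24) = 1 (only fib(25) calls it).
For 1 <= m <= 23: fib(m) is called by fib(m+1) and fib(m+2), so
  N(m) = N(m+1) + N(m+2).
fib(0) is called only by fib(2), so N(0) = N(2).
Walk down from m=25:
  N(25)=1, N(24)=1, N(23)=2, N(22)=3, N(21)=5, N(20)=8, N(19)=13, N(18)=21, N(17)=34, N(16)=55, N(15)=89, N(14)=144, N(13)=233, N(12)=377, N(11)=610, N(10)=987, N(9)=1597, N(8)=2584
N(8) = 2584


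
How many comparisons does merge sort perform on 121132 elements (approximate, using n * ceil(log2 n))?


Recursion depth: ceil(log2(121132)) = 17
Each recursion level merges n = 121132 elements
Total = 121132 * 17 = 2059244


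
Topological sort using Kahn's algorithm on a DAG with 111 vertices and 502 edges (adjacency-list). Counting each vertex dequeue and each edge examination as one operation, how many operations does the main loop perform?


Kahn's algorithm:
  1. Compute in-degrees: O(V + E)
  2. Process queue: each vertex dequeued once (O(V))
     each edge examined once (O(E))
Total = V + E = 111 + 502 = 613


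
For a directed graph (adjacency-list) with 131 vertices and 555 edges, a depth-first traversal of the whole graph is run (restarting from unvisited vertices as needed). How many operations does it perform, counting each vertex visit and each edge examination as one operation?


A full DFS traversal visits each vertex once and examines each edge once.
V = 131
E = 555
Sum = 131 + 555 = 686


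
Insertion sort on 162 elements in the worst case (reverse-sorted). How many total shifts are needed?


In the worst case (reverse-sorted), each element shifts past all previous:
  Element 1: 1 shifts
  Element 2: 2 shifts
  Element 3: 3 shifts
  Element 4: 4 shifts
  Element 5: 5 shifts
  ...
  Element 161: 161 shifts
Total = 1 + 2 + ... + 161
= 162*(162-1)/2 = 13041


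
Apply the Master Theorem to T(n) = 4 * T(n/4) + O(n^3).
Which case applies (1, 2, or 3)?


The Master Theorem: T(n) = a*T(n/b) + O(n^c)
  a = 4, b = 4, c = 3
log_b(a) = log_4(4) = 1
Compare b^c with a: 4^3 = 64 > 4, so c > log_b(a).
Since c > log_b(a), Case 3 applies.
T(n) = O(n^3)
Master Theorem case = 3


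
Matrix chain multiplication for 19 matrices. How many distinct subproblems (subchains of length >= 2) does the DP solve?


Subproblems are indexed by (i, j) where i < j.
Number of such pairs = n*(n-1)/2
= 19 * 18 / 2
= 171


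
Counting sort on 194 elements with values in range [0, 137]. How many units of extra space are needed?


Output array size: 194 (to store sorted result)
Count array size: 138 (one slot per possible value, range 0 to 137)
Total extra space = 194 + 138 = 332


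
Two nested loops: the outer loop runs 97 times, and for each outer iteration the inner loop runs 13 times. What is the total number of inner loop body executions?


Outer loop: 97 iterations
Inner loop: 13 iterations per outer iteration
Total = 97 * 13 = 1261


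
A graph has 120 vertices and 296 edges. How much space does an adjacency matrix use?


Adjacency matrix: V x V grid of entries
Space = V^2 = 120^2 = 120 * 120 = 14400


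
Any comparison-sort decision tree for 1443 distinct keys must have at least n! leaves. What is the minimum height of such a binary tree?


A binary decision tree of height h has at most 2^h leaves and needs at least n! of them, so h >= ceil(log2(n!)).
1443! is far too large to multiply out, so use Stirling's series:
  ln(n!) ~ n ln n - n + (1/2) ln(2 pi n) + 1/(12n)  (error below 1/(360 n^3), negligible here)
  ln(1443) = 7.2744796
  n ln n = 1443 * 7.2744796 = 10497.0741
  (1/2) ln(2 pi * 1443) = (1/2) ln(9066.6364) = 4.5562
  1/(12*1443) = 0.0001
  ln(1443!) ~ 10497.0741 - 1443 + 4.5562 + 0.0001 = 9058.6304
Convert to base 2: log2(1443!) = 9058.6304 / ln 2 = 9058.6304 / 0.69314718 = 13068.8412
ceil(13068.8412) = 13069


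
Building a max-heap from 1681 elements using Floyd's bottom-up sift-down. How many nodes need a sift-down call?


In a heap of 1681 elements (0-indexed array):
  Last element index: 1680
  Parent of last element: floor((1680 - 1) / 2) = 839
  Internal nodes: indices 0 to 839
  Count = floor(1681/2) = 840


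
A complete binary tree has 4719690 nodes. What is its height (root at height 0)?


In a complete binary tree, level k holds nodes 2^k .. 2^(k+1)-1 (1-indexed).
Height = floor(log2(n)) = floor(log2(4719690)) = 22
Check: 2^22 = 4194304 <= 4719690 < 8388608 = 2^23


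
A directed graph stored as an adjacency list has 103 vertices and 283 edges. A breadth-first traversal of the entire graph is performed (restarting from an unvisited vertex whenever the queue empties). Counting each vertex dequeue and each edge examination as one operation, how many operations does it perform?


A full BFS traversal dequeues each vertex once and examines each edge once.
Vertex visits: 103
Edge visits: 283
V + E = 103 + 283 = 386


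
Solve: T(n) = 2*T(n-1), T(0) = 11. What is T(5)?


Unrolling:
T(5) = 2*T(4) = 2^2*T(3) = ... = 2^5*T(0)
= 2^5 * 11
= 32 * 11 = 352
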